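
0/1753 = 0 = 0.00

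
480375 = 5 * 96075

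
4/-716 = -1/179 ≈ -0.00559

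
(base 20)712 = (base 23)57g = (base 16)b06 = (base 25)4cm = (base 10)2822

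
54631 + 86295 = 140926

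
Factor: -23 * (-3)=3^1 * 23^1=69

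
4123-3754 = 369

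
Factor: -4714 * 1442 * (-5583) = 2^2 * 3^1 * 7^1 * 103^1 * 1861^1 * 2357^1 = 37950933804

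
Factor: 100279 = 100279^1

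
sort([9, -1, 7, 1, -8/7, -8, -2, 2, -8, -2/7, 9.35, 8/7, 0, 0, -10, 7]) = [-10, -8, -8, -2, -8/7, -1, -2/7, 0, 0, 1, 8/7, 2, 7, 7, 9, 9.35]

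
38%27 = 11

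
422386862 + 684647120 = 1107033982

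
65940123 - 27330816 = 38609307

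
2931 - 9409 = -6478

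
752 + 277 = 1029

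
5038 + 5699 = 10737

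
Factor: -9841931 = -1 * 11^1 * 894721^1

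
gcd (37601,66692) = 1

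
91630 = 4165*22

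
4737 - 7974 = -3237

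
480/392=1 + 11/49 ≈ 1.22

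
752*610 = 458720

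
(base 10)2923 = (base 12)1837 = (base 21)6d4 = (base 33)2mj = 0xb6b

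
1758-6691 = -4933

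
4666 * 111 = 517926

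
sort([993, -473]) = [-473, 993]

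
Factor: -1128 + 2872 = 2^4 * 109^1 = 1744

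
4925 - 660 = 4265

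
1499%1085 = 414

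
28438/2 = 14219 = 14219.00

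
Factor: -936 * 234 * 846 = -1 * 2^5 * 3^6 * 13^2 * 47^1 = -185294304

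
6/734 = 3/367 ≈ 0.00817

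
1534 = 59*26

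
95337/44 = 2166+3/4 = 2166.75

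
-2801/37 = -75 - 26/37 ≈ -75.70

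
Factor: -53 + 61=2^3=8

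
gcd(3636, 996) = 12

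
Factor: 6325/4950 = 2^(-1) * 3^(-2) * 23^1 = 23/18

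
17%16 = 1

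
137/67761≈0.00202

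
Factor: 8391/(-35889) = -1*7^(-1)*1709^(-1)*2797^1 = -2797/11963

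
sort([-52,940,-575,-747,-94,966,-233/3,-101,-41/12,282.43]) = [-747,-575,-101,-94,-233/3,-52,-41/12,282.43,940,966]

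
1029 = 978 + 51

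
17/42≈0.405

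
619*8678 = 5371682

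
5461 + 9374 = 14835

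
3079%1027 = 1025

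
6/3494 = 3/1747 ≈ 0.00172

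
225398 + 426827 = 652225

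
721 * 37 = 26677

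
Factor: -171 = -1*3^2*19^1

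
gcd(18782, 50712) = 2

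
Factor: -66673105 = -1 * 5^1 * 131^1 * 137^1 * 743^1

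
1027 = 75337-74310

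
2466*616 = 1519056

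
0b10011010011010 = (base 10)9882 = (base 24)h3i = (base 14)385c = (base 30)atc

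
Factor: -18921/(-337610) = 2^(-1) * 3^1 * 5^(-1) * 7^(-1) * 13^(-1) * 17^1 = 51/910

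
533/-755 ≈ -0.706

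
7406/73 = 101 + 33/73 ≈ 101.45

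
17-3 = 14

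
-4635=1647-6282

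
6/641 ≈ 0.00936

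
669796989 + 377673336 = 1047470325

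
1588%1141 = 447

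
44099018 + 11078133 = 55177151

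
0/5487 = 0 = 0.00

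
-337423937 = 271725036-609148973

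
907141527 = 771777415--135364112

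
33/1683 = 1/51 ≈ 0.0196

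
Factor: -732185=-1*5^1*146437^1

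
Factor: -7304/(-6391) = 2^3*7^(-1) = 8/7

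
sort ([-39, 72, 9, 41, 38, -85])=[-85, -39, 9, 38, 41, 72]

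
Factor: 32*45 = 2^5*3^2*5^1 = 1440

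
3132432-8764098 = -5631666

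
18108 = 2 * 9054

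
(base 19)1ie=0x2cd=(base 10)717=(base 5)10332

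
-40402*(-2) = 80804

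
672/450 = 1 + 37/75≈1.49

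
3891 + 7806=11697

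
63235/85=12647/17 ≈ 743.94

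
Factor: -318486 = -1*2^1*3^1*7^1*7583^1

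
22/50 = 11/25 = 0.44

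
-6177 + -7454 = -13631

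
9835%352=331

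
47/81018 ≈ 0.000580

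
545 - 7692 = -7147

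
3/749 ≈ 0.00401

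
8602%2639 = 685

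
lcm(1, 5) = 5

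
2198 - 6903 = -4705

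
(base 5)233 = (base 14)4c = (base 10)68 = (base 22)32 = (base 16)44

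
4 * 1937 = 7748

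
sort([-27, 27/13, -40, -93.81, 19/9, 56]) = [-93.81, -40, -27, 27/13, 19/9, 56]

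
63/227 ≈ 0.278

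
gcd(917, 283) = 1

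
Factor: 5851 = 5851^1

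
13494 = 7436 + 6058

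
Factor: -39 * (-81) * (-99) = -1 * 3^7 * 11^1 * 13^1 = -312741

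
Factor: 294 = 2^1 * 3^1 * 7^2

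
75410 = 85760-10350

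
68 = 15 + 53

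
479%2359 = 479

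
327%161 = 5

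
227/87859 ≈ 0.00258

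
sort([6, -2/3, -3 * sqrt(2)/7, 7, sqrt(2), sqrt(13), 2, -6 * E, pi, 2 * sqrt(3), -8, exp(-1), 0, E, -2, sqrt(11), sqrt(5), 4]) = [-6 * E, -8, -2, -2/3, -3 * sqrt(2)/7, 0, exp(-1), sqrt(2), 2, sqrt(5), E, pi, sqrt(11), 2 * sqrt(3), sqrt(13), 4, 6, 7]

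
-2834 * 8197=-23230298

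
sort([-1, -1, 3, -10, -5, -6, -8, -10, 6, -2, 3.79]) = [-10, -10, -8, -6, -5, -2, -1, -1, 3, 3.79, 6]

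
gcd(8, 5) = 1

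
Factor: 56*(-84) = -1*2^5*3^1*7^2 = -4704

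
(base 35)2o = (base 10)94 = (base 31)31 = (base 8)136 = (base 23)42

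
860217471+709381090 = 1569598561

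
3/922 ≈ 0.00325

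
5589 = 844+4745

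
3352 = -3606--6958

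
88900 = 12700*7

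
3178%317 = 8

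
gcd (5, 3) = 1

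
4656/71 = 65 + 41/71 ≈ 65.58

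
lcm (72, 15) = 360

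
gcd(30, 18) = 6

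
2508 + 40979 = 43487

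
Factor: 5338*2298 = 2^2*3^1*17^1*157^1*383^1 = 12266724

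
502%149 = 55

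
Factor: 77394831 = 3^1*4159^1*6203^1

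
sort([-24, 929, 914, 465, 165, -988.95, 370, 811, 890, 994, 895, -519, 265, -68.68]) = [-988.95, -519, -68.68, -24, 165, 265, 370, 465, 811, 890, 895, 914, 929, 994]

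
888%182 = 160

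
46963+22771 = 69734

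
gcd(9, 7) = 1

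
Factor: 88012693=19^1 * 4632247^1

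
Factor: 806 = 2^1*13^1*31^1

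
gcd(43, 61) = 1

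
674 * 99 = 66726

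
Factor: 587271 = 3^1*19^1*10303^1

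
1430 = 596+834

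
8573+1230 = 9803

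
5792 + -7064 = -1272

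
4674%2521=2153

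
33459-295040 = -261581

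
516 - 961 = -445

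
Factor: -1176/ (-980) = 2^1*3^1*5^ (-1) = 6/5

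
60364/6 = 30182/3≈10060.67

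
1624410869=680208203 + 944202666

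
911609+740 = 912349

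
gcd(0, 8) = 8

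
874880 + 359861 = 1234741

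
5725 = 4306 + 1419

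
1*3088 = 3088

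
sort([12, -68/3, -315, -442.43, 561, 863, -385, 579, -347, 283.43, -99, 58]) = [-442.43, -385, -347, -315, -99, -68/3, 12, 58, 283.43, 561, 579, 863]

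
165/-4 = -41 - 1/4 = -41.25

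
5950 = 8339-2389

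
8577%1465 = 1252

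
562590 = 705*798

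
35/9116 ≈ 0.00384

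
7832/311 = 25 + 57/311 ≈ 25.18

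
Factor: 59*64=2^6*59^1=3776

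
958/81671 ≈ 0.0117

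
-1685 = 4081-5766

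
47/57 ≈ 0.825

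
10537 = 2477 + 8060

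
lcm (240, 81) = 6480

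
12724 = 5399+7325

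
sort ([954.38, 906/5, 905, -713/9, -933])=[-933, -713/9, 906/5, 905, 954.38]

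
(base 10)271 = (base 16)10f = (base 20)db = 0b100001111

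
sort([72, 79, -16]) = [-16, 72, 79]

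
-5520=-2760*2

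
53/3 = 17 + 2/3 ≈ 17.67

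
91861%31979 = 27903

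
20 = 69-49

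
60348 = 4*15087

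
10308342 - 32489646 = -22181304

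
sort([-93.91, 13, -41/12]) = [-93.91, -41/12, 13]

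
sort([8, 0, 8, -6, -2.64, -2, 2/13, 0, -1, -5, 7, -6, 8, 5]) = [-6, -6, -5, -2.64, -2, -1, 0, 0, 2/13, 5, 7, 8, 8, 8]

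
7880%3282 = 1316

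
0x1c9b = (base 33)6nu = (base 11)5558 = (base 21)gcf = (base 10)7323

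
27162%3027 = 2946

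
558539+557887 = 1116426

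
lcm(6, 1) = 6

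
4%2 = 0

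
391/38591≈0.0101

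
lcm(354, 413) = 2478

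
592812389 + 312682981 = 905495370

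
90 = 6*15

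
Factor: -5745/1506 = -1 * 2^(-1) * 5^1 * 251^(-1) * 383^1 = -1915/502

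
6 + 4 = 10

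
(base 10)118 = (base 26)4e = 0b1110110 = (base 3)11101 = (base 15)7d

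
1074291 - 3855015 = -2780724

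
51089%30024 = 21065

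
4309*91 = 392119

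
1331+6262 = 7593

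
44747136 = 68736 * 651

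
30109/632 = 47 + 405/632 ≈ 47.64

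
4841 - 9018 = -4177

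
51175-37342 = 13833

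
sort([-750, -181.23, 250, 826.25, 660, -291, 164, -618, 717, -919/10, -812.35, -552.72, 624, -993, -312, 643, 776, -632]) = [-993, -812.35, -750, -632, -618, -552.72, -312, -291, -181.23, -919/10, 164, 250, 624, 643, 660, 717, 776, 826.25]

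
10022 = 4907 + 5115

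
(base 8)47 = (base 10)39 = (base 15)29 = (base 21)1i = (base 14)2b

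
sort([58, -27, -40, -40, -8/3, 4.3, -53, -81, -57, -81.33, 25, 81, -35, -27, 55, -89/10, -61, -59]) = [-81.33, -81, -61, -59, -57, -53, -40, -40, -35, -27, -27, -89/10, -8/3, 4.3, 25, 55, 58, 81]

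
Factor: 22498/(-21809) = -1*2^1*7^1*113^(-1)*193^(-1)*1607^1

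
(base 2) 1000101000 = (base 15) 26c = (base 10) 552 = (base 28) jk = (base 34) g8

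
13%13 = 0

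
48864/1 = 48864 = 48864.00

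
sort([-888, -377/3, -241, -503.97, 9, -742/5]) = [-888, -503.97, -241, -742/5, -377/3, 9]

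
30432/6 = 5072 = 5072.00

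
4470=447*10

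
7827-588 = 7239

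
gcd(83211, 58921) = 1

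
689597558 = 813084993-123487435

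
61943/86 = 720 + 23/86 ≈ 720.27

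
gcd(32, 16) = 16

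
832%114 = 34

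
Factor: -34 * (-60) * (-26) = -1 * 2^4 * 3^1 * 5^1 * 13^1 * 17^1 = -53040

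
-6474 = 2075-8549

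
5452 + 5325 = 10777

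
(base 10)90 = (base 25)3f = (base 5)330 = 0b1011010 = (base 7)156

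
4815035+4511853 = 9326888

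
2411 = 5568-3157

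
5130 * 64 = 328320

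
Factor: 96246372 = 2^2*3^1*2729^1*2939^1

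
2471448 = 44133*56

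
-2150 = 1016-3166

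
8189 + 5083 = 13272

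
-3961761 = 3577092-7538853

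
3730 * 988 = 3685240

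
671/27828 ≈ 0.0241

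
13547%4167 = 1046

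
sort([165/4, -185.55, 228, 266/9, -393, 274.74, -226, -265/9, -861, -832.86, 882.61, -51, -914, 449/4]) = [-914, -861, -832.86, -393, -226, -185.55, -51, -265/9, 266/9, 165/4, 449/4, 228, 274.74, 882.61]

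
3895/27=144 + 7/27 ≈ 144.26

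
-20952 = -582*36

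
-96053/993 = -96-725/993 ≈ -96.73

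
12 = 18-6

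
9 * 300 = 2700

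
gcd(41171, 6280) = 1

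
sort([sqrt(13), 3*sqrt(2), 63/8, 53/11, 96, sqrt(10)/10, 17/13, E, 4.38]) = [sqrt(10)/10, 17/13, E, sqrt(13), 3*sqrt(2), 4.38, 53/11, 63/8, 96]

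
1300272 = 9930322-8630050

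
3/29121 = 1/9707 ≈ 0.000103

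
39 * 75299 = 2936661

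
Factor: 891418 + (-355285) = 3^1*13^1*59^1*233^1 = 536133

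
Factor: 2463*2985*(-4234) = -1*2^1*3^2*5^1*29^1*73^1*199^1*821^1 = -31128600870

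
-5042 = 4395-9437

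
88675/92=963+79/92 ≈ 963.86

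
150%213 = 150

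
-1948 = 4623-6571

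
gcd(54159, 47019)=21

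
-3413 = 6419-9832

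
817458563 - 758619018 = 58839545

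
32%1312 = 32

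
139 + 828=967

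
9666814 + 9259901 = 18926715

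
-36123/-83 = 435 + 18/83 ≈ 435.22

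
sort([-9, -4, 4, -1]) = [-9, -4, -1, 4]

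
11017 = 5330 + 5687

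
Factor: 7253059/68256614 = 2^(-1) * 11^1 * 773^1 * 853^1 * 997^(-1) * 34231^(-1)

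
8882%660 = 302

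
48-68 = -20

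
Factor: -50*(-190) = 2^2*5^3*19^1 = 9500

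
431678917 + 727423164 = 1159102081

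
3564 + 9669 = 13233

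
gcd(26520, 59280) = 1560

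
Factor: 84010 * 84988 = 2^3 * 5^1 * 31^1 * 271^1 * 21247^1 = 7139841880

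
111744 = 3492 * 32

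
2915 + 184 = 3099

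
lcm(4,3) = 12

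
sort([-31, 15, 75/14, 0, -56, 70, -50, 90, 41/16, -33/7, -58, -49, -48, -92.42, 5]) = [-92.42, -58, -56, -50, -49, -48, -31, -33/7, 0, 41/16, 5, 75/14, 15, 70, 90]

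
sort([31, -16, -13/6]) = [-16, -13/6, 31]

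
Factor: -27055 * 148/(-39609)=2^2 * 3^(-5) * 5^1 * 7^1 * 37^1 * 163^(-1) * 773^1=4004140/39609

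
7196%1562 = 948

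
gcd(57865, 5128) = 1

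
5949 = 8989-3040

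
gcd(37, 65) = 1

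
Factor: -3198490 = -1 * 2^1 * 5^1 * 319849^1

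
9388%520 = 28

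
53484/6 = 8914 = 8914.00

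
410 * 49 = 20090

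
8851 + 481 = 9332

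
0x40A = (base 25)1G9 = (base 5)13114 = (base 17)39E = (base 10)1034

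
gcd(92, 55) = 1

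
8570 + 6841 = 15411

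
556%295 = 261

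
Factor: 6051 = 3^1*2017^1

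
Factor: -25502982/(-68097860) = 2^(-1) * 3^1 * 5^(-1) * 941^1 * 4517^1 * 3404893^(-1) = 12751491/34048930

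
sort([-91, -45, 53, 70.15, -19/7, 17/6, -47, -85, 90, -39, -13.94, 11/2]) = [-91, -85, -47, -45, -39, -13.94, -19/7, 17/6, 11/2, 53, 70.15, 90]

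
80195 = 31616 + 48579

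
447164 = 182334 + 264830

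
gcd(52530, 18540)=3090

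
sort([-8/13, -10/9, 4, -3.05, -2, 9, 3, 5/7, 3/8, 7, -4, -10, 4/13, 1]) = [-10, -4, -3.05, -2, -10/9, -8/13, 4/13, 3/8, 5/7, 1, 3, 4, 7, 9]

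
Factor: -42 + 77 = 5^1*7^1 = 35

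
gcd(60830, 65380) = 70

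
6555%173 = 154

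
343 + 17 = 360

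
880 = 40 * 22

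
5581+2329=7910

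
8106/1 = 8106 = 8106.00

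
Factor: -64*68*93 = -1*2^8*3^1*17^1*31^1 = -404736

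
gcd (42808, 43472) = 8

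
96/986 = 48/493 ≈ 0.0974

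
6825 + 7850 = 14675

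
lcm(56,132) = 1848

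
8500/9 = 944 + 4/9 ≈ 944.44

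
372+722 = 1094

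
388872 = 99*3928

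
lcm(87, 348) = 348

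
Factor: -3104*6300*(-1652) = 2^9*3^2*5^2*7^2*59^1*97^1 = 32305190400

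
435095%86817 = 1010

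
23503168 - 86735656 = -63232488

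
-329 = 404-733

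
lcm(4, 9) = 36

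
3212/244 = 803/61 ≈ 13.16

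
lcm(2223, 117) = 2223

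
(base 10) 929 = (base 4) 32201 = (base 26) 19j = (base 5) 12204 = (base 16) 3a1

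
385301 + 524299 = 909600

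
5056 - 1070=3986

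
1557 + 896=2453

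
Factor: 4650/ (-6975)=-1 * 2^1 * 3^ (-1)=-2/3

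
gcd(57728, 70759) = 1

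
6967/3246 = 2 + 475/3246≈2.15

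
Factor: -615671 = -1 * 7^1 * 281^1 * 313^1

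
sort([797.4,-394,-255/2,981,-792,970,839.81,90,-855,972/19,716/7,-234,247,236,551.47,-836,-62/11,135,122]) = [-855,-836,-792,-394,-234,-255/2,-62/11,972/19,90,716/7,122,135,236,247,551.47,797.4,839.81,970,981]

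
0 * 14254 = 0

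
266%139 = 127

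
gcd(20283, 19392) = 3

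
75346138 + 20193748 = 95539886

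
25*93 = 2325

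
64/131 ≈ 0.489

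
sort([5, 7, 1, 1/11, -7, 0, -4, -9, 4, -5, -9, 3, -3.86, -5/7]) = [-9, -9, -7, -5, -4, -3.86, -5/7, 0, 1/11, 1, 3, 4, 5, 7]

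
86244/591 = 145 + 183/197 ≈ 145.93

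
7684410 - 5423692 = 2260718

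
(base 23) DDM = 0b1110000011110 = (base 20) HJI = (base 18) 143G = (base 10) 7198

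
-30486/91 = -335 - 1/91≈-335.01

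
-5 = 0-5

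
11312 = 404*28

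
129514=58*2233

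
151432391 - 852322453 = -700890062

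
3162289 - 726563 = 2435726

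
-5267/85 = -61 - 82/85≈-61.96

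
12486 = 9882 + 2604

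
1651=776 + 875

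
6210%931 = 624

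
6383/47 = 135 + 38/47≈135.81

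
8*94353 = 754824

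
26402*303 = 7999806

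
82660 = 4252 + 78408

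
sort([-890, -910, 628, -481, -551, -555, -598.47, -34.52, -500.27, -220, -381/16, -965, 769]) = [-965, -910, -890, -598.47, -555, -551, -500.27, -481, -220, -34.52, -381/16, 628, 769]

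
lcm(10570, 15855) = 31710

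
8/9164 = 2/2291 ≈ 0.000873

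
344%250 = 94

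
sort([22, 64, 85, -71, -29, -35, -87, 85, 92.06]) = [-87, -71, -35, -29, 22, 64, 85, 85, 92.06]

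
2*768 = 1536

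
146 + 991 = 1137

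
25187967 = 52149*483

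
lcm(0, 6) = 0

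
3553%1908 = 1645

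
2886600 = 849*3400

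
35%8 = 3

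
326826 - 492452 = -165626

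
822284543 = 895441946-73157403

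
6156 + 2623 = 8779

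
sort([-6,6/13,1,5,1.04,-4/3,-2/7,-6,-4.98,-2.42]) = [-6,-6,-4.98,-2.42,-4/3,-2/7,6/13,1,1.04,5]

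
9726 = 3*3242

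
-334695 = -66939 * 5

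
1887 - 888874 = -886987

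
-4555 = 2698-7253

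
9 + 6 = 15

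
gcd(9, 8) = 1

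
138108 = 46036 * 3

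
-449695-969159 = -1418854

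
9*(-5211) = -46899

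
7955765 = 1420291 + 6535474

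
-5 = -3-2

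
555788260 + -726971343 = -171183083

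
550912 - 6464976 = -5914064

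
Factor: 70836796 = 2^2*37^1*478627^1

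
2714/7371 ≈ 0.368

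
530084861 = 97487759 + 432597102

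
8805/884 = 9 + 849/884 ≈ 9.96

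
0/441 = 0 = 0.00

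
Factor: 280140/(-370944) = -1*2^(-6)*3^(-1)*5^1*29^1 = -145/192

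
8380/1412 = 5 + 330/353 ≈ 5.93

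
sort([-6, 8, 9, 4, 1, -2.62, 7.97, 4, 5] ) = [-6, -2.62, 1, 4, 4, 5, 7.97, 8, 9] 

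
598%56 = 38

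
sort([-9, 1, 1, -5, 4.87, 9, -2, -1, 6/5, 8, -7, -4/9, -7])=[-9, -7, -7, -5, -2, -1, -4/9, 1, 1, 6/5, 4.87, 8, 9]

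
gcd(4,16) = 4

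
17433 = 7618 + 9815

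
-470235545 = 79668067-549903612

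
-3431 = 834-4265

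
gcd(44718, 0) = 44718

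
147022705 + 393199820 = 540222525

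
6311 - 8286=-1975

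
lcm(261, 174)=522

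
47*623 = 29281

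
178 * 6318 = 1124604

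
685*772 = 528820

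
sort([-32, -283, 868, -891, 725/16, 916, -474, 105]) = [-891, -474, -283, -32, 725/16, 105, 868, 916]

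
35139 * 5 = 175695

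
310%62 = 0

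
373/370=1 + 3/370 ≈ 1.01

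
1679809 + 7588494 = 9268303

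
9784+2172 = 11956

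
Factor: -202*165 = -1*2^1*3^1*5^1*11^1*101^1 = -33330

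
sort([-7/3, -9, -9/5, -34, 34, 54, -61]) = [-61, -34, -9, -7/3, -9/5, 34, 54]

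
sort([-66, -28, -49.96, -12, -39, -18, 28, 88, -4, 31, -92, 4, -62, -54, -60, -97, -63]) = [-97, -92, -66, -63, -62, -60, -54, -49.96, -39, -28, -18, -12, -4, 4, 28, 31, 88]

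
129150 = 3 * 43050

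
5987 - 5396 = 591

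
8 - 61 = -53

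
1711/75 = 22 + 61/75 ≈ 22.81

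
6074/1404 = 4 + 229/702 ≈ 4.33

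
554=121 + 433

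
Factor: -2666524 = -1*2^2*7^1*95233^1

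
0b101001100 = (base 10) 332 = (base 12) 238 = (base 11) 282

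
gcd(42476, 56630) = 14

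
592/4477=16/121≈0.132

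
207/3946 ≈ 0.0525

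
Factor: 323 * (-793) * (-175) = 5^2 * 7^1 * 13^1 * 17^1 * 19^1 * 61^1 = 44824325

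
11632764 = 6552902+5079862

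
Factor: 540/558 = 2^1*3^1*5^1*31^(-1) = 30/31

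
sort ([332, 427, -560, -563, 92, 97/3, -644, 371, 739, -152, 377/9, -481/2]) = [-644, -563, -560, -481/2, -152, 97/3, 377/9, 92, 332, 371, 427, 739]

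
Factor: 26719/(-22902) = -1*2^(-1)*3^(-1)*7^1 = -7/6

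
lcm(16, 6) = 48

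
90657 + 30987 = 121644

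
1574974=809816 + 765158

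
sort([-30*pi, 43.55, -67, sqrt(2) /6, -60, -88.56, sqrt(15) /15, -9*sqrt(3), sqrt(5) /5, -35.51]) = [-30*pi, -88.56, -67, -60, -35.51, -9*sqrt(3), sqrt(2) /6, sqrt(15) /15, sqrt(5) /5, 43.55]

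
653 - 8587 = -7934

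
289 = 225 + 64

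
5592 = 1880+3712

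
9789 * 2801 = 27418989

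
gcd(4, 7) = 1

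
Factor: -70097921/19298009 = -1*17^(-1)*317^(-1)*647^1*3581^(-1)*108343^1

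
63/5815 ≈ 0.0108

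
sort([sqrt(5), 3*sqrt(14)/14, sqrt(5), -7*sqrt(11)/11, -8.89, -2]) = [-8.89, -7*sqrt(11)/11, -2, 3*sqrt(14)/14, sqrt(5), sqrt(5)]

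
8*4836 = 38688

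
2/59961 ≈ 0.0000334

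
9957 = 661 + 9296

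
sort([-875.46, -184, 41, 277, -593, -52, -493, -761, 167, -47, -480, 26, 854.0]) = [-875.46, -761, -593, -493, -480, -184, -52, -47, 26, 41, 167, 277, 854.0]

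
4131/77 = 53 + 50/77≈53.65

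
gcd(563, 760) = 1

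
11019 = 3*3673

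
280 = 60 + 220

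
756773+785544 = 1542317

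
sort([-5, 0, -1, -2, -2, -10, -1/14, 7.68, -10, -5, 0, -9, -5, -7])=[-10, -10, -9, -7, -5, -5, -5, -2, -2, -1, -1/14, 0, 0, 7.68]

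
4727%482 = 389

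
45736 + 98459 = 144195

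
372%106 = 54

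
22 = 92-70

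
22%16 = 6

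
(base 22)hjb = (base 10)8657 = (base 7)34145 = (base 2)10000111010001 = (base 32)8eh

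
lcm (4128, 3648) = 156864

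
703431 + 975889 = 1679320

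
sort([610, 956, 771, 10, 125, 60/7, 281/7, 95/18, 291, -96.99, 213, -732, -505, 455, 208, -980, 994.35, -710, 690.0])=[-980, -732, -710, -505, -96.99, 95/18, 60/7, 10, 281/7, 125, 208, 213, 291, 455, 610, 690.0, 771, 956, 994.35]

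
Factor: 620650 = 2^1*5^2*12413^1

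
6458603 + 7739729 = 14198332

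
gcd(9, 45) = 9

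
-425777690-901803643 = -1327581333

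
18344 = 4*4586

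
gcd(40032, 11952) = 144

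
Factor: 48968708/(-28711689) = -1*2^2*3^(-1)*47^(-1)*157^(-1)*1297^(-1)*12242177^1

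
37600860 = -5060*(-7431)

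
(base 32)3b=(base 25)47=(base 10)107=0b1101011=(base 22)4j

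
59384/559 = 106 + 10/43 ≈ 106.23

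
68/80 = 17/20 = 0.85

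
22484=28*803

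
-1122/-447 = 2 + 76/149 ≈ 2.51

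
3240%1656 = 1584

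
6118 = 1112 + 5006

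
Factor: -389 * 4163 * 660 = -1 * 2^2 * 3^1 * 5^1 * 11^1 * 23^1 * 181^1 * 389^1 = -1068808620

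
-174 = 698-872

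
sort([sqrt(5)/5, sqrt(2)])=[sqrt(5)/5, sqrt(2)]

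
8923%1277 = 1261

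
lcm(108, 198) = 1188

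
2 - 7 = -5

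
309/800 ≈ 0.386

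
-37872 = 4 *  (-9468)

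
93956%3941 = 3313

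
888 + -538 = 350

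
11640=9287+2353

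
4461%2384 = 2077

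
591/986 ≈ 0.599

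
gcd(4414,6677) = 1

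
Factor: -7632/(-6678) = 2^3*7^(-1) = 8/7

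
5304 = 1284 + 4020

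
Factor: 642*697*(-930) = -1*2^2*3^2*5^1*17^1*31^1*41^1*107^1 = -416150820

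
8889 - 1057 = 7832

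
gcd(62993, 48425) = 1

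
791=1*791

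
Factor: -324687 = -1*3^1*11^1*9839^1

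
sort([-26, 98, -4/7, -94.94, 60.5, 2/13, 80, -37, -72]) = [-94.94, -72, -37, -26, -4/7, 2/13, 60.5, 80, 98]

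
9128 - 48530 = -39402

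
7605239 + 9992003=17597242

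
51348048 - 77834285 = -26486237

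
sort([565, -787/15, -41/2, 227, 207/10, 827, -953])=[-953, -787/15, -41/2, 207/10, 227, 565, 827]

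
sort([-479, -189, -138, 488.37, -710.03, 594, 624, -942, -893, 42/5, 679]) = [-942, -893, -710.03, -479, -189, -138, 42/5, 488.37, 594, 624, 679]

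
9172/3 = 3057 + 1/3 ≈ 3057.33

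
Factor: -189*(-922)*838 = 2^2*3^3*7^1*419^1*461^1 = 146028204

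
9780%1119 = 828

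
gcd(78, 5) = 1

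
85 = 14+71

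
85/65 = 1 + 4/13 ≈ 1.31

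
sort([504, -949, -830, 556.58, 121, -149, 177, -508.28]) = [-949, -830, -508.28, -149, 121, 177, 504, 556.58]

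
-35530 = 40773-76303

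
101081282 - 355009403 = -253928121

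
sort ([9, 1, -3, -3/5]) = [-3, -3/5, 1, 9]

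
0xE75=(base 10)3701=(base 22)7E5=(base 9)5062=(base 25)5N1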